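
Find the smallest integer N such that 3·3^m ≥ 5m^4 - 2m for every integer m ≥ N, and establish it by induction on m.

At m = 8: 19683 < 20464, so the inequality fails and N ≥ 9. We prove 3·3^m ≥ 5m^4 - 2m for all m ≥ 9.
For the base case m = 9: 3·3^m = 59049 and 5m^4 - 2m = 32787, so 59049 ≥ 32787.
For the inductive step, assume it holds for an arbitrary i ≥ 9, so 3·3^i ≥ 5i^4 - 2i.
Then 3·3^(i + 1) = 3·(3·3^i) ≥ 3·(5i^4 - 2i).
Also, for i ≥ 9 we have 3·(5i^4 - 2i) ≥ 5(i+1)^4 - 2(i+1), since 3·(5i^4 - 2i) − (5(i+1)^4 - 2(i+1)) = 10i^4 - 20i^3 - 30i^2 - 24i - 3, which is nonnegative for all i ≥ 9.
Combining, 3·3^(i + 1) ≥ 5(i+1)^4 - 2(i+1).
Hence, by induction on m, the claim holds for every m ≥ 9.
Hence the smallest such N is 9.

N = 9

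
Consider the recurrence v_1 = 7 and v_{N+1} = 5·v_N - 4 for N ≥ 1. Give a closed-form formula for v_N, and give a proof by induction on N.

v_N = 6·5^(N - 1) + 1

Computing the first terms: v_1 = 7, v_2 = 31, v_3 = 151. This suggests v_N = 6·5^(N - 1) + 1.
When N = 1: the formula gives 7 = 7 = v_1.
For the inductive step, assume it holds for an arbitrary m ≥ 1, so v_m = 6·5^(m - 1) + 1.
Then v_{m+1} = 5·v_m - 4 = 5·(6·5^(m - 1) + 1) - 4 = 6·5^m + 1 = 6·5^((m+1) - 1) + 1,
which is the claimed formula at N = m+1.
By induction, the statement is established for all N ≥ 1.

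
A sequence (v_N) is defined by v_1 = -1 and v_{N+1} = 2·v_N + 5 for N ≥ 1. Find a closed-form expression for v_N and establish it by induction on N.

v_N = 2^(N + 1) - 5

Computing the first terms: v_1 = -1, v_2 = 3, v_3 = 11. This suggests v_N = 2^(N + 1) - 5.
Base step (N = 1): the formula gives -1 = -1 = v_1.
Inductive step: assume the claim holds for N = r, so v_r = 2^(r + 1) - 5.
Then v_{r+1} = 2·v_r + 5 = 2·(2^(r + 1) - 5) + 5 = 2^(r + 2) - 5 = 2^((r+1) + 1) - 5,
which is the claimed formula at N = r+1.
By the principle of mathematical induction, the result holds for all N ≥ 1.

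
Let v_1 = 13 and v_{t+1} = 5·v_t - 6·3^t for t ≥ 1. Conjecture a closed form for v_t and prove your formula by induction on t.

v_t = 3^(t + 1) + 4·5^(t - 1)

Computing the first terms: v_1 = 13, v_2 = 47, v_3 = 181. This suggests v_t = 3^(t + 1) + 4·5^(t - 1).
For the base case t = 1: the formula gives 13 = 13 = v_1.
Suppose the result is true for t = i, so v_i = 3^(i + 1) + 4·5^(i - 1).
Then v_{i+1} = 5·v_i - 6·3^i = 5·(3^(i + 1) + 4·5^(i - 1)) - 6·3^i = 3^(i + 2) + 4·5^i = 3^((i+1) + 1) + 4·5^((i+1) - 1),
which is the claimed formula at t = i+1.
Hence, by induction on t, the claim holds for every t ≥ 1.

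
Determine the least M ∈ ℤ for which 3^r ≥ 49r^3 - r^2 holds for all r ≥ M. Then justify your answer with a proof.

At r = 9: 19683 < 35640, so the inequality fails and M ≥ 10. We prove 3^r ≥ 49r^3 - r^2 for all r ≥ 10.
For the base case r = 10: 3^r = 59049 and 49r^3 - r^2 = 48900, so 59049 ≥ 48900.
Inductive step: suppose the statement holds for some k ≥ 10, so 3^k ≥ 49k^3 - k^2.
Then 3^(k + 1) = 3·(3^k) ≥ 3·(49k^3 - k^2).
Also, for k ≥ 10 we have 3·(49k^3 - k^2) ≥ 49(k+1)^3 - (k+1)^2, since 3·(49k^3 - k^2) − (49(k+1)^3 - (k+1)^2) = 98k^3 - 149k^2 - 145k - 48, which is nonnegative for all k ≥ 10.
Combining, 3^(k + 1) ≥ 49(k+1)^3 - (k+1)^2.
This completes the induction.
Hence the smallest such M is 10.

M = 10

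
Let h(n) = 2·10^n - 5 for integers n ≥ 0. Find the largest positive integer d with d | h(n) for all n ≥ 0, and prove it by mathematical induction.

d = 3

Computing the first values: h(0) = -3 and h(1) = 15; gcd(-3, 15) = 3, so d ≤ 3.
We prove 3 | 2·10^n - 5 for all n ≥ 0 by induction on n.
When n = 0: h(0) = -3 = 3·(-1), so 3 | h(0).
Suppose the result is true for n = r, i.e. 3 | h(r). Then
h(r+1) = 2·10^(r+1) - 5 = 10·(2·10^r - 5) + 45 = 10·h(r) + 45. The first term is divisible by 3 by the inductive hypothesis, and 45 is divisible by 3. Hence 3 | h(r+1).
Hence, by induction on n, the claim holds for every n ≥ 0.
Therefore the largest such d is 3.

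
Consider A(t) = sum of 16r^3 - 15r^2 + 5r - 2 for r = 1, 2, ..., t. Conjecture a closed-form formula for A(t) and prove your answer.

We claim A(t) = t(4t^3 + 3t^2 - t - 2) for all t ≥ 1.
Base step (t = 1): A(1) = 4, and the closed form gives 4. They agree.
Suppose the result is true for t = r, so A(r) = r(4r^3 + 3r^2 - r - 2).
Then A(r+1) = A(r) + (16r^3 + 33r^2 + 23r + 4) = (r(4r^3 + 3r^2 - r - 2)) + (16r^3 + 33r^2 + 23r + 4).
Simplifying, A(r+1) = (r + 1)(4r^3 + 15r^2 + 17r + 4) = (r+1)(4(r+1)^3 + 3(r+1)^2 - (r+1) - 2),
which is the closed form with t = r+1.
By the principle of mathematical induction, the result holds for all t ≥ 1.

A(t) = t(4t^3 + 3t^2 - t - 2)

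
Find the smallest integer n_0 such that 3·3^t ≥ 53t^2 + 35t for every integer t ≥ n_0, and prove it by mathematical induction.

n_0 = 6

At t = 5: 729 < 1500, so the inequality fails and n_0 ≥ 6. We prove 3·3^t ≥ 53t^2 + 35t for all t ≥ 6.
Base case (t = 6): 3·3^t = 2187 and 53t^2 + 35t = 2118, so 2187 ≥ 2118.
Inductive step: assume the claim holds for t = k, so 3·3^k ≥ 53k^2 + 35k.
Then 3·3^(k + 1) = 3·(3·3^k) ≥ 3·(53k^2 + 35k).
Also, for k ≥ 6 we have 3·(53k^2 + 35k) ≥ 53(k+1)^2 + 35(k+1), since 3·(53k^2 + 35k) − (53(k+1)^2 + 35(k+1)) = 106k^2 - 36k - 88, which is nonnegative for all k ≥ 6.
Combining, 3·3^(k + 1) ≥ 53(k+1)^2 + 35(k+1).
This completes the induction.
Hence the smallest such n_0 is 6.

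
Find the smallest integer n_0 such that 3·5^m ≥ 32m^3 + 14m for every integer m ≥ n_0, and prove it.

n_0 = 5

At m = 4: 1875 < 2104, so the inequality fails and n_0 ≥ 5. We prove 3·5^m ≥ 32m^3 + 14m for all m ≥ 5.
Base case (m = 5): 3·5^m = 9375 and 32m^3 + 14m = 4070, so 9375 ≥ 4070.
Inductive step: assume the claim holds for m = k, so 3·5^k ≥ 32k^3 + 14k.
Then 3·5^(k + 1) = 5·(3·5^k) ≥ 5·(32k^3 + 14k).
Also, for k ≥ 5 we have 5·(32k^3 + 14k) ≥ 32(k+1)^3 + 14(k+1), since 5·(32k^3 + 14k) − (32(k+1)^3 + 14(k+1)) = 128k^3 - 96k^2 - 40k - 46, which is nonnegative for all k ≥ 5.
Combining, 3·5^(k + 1) ≥ 32(k+1)^3 + 14(k+1).
By induction, the statement is established for all m ≥ 5.
Hence the smallest such n_0 is 5.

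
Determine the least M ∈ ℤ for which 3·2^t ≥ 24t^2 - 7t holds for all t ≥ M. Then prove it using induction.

M = 10

At t = 9: 1536 < 1881, so the inequality fails and M ≥ 10. We prove 3·2^t ≥ 24t^2 - 7t for all t ≥ 10.
Base step (t = 10): 3·2^t = 3072 and 24t^2 - 7t = 2330, so 3072 ≥ 2330.
For the inductive step, assume it holds for an arbitrary i ≥ 10, so 3·2^i ≥ 24i^2 - 7i.
Then 3·2^(i + 1) = 2·(3·2^i) ≥ 2·(24i^2 - 7i).
Also, for i ≥ 10 we have 2·(24i^2 - 7i) ≥ 24(i+1)^2 - 7(i+1), since 2·(24i^2 - 7i) − (24(i+1)^2 - 7(i+1)) = 24i^2 - 55i - 17, which is nonnegative for all i ≥ 10.
Combining, 3·2^(i + 1) ≥ 24(i+1)^2 - 7(i+1).
Hence, by induction on t, the claim holds for every t ≥ 10.
Hence the smallest such M is 10.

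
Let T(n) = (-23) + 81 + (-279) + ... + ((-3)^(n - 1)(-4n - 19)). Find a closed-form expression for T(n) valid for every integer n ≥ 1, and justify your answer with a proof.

T(n) = (-3)^n(n + 5) - 5

We claim T(n) = (-3)^n(n + 5) - 5 for all n ≥ 1.
For the base case n = 1: T(1) = -23, and the closed form gives -23. They agree.
For the inductive step, assume it holds for an arbitrary k ≥ 1, so T(k) = (-3)^k(k + 5) - 5.
Then T(k+1) = T(k) + ((-3)^k(-4k - 23)) = ((-3)^k(k + 5) - 5) + ((-3)^k(-4k - 23)).
Simplifying, T(k+1) = -3(-3)^k·k - 18(-3)^k - 5 = (-3)^(k+1)((k+1) + 5) - 5,
which is the closed form with n = k+1.
By the principle of mathematical induction, the result holds for all n ≥ 1.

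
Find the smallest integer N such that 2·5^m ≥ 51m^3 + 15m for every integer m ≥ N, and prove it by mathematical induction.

N = 6

At m = 5: 6250 < 6450, so the inequality fails and N ≥ 6. We prove 2·5^m ≥ 51m^3 + 15m for all m ≥ 6.
Base step (m = 6): 2·5^m = 31250 and 51m^3 + 15m = 11106, so 31250 ≥ 11106.
Suppose the result is true for m = i, so 2·5^i ≥ 51i^3 + 15i.
Then 2·5^(i + 1) = 5·(2·5^i) ≥ 5·(51i^3 + 15i).
Also, for i ≥ 6 we have 5·(51i^3 + 15i) ≥ 51(i+1)^3 + 15(i+1), since 5·(51i^3 + 15i) − (51(i+1)^3 + 15(i+1)) = 204i^3 - 153i^2 - 93i - 66, which is nonnegative for all i ≥ 6.
Combining, 2·5^(i + 1) ≥ 51(i+1)^3 + 15(i+1).
This completes the induction.
Hence the smallest such N is 6.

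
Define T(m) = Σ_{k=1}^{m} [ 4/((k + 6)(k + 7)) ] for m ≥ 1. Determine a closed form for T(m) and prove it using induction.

We claim T(m) = 4m/(7(m + 7)) for all m ≥ 1.
When m = 1: T(1) = 1/14, and the closed form gives 1/14. They agree.
Inductive step: assume the claim holds for m = k, so T(k) = 4k/(7(k + 7)).
Then T(k+1) = T(k) + (4/((k + 7)(k + 8))) = (4k/(7(k + 7))) + (4/((k + 7)(k + 8))).
Simplifying, T(k+1) = 4(k + 1)/(7(k + 8)) = 4(k+1)/(7((k+1) + 7)),
which is the closed form with m = k+1.
This completes the induction.

T(m) = 4m/(7(m + 7))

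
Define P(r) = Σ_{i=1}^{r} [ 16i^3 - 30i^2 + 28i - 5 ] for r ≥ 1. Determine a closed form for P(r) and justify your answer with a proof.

P(r) = r(4r^3 - 2r^2 + 3r + 4)

We claim P(r) = r(4r^3 - 2r^2 + 3r + 4) for all r ≥ 1.
For the base case r = 1: P(1) = 9, and the closed form gives 9. They agree.
Suppose the result is true for r = i, so P(i) = i(4i^3 - 2i^2 + 3i + 4).
Then P(i+1) = P(i) + (16i^3 + 18i^2 + 16i + 9) = (i(4i^3 - 2i^2 + 3i + 4)) + (16i^3 + 18i^2 + 16i + 9).
Simplifying, P(i+1) = (i + 1)(4i^3 + 10i^2 + 11i + 9) = (i+1)(4(i+1)^3 - 2(i+1)^2 + 3(i+1) + 4),
which is the closed form with r = i+1.
Hence, by induction on r, the claim holds for every r ≥ 1.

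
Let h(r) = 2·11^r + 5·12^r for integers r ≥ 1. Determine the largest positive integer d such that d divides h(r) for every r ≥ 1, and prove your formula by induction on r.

d = 2

Computing the first values: h(1) = 82 and h(2) = 962; gcd(82, 962) = 2, so d ≤ 2.
We prove 2 | 2·11^r + 5·12^r for all r ≥ 1 by induction on r.
When r = 1: h(1) = 82 = 2·(41), so 2 | h(1).
For the inductive step, assume it holds for an arbitrary m ≥ 1, i.e. 2 | h(m). Then
h(m+1) − 12·h(m) = (2·11^(m+1) + 5·12^(m+1)) − 12·(2·11^m + 5·12^m) = (2)·11^m·(11 − 12) = (-2)·11^m. Since 2 | h(m) by the inductive hypothesis, 2 | 12·h(m); and 2 | -2 since -2 = 2·-1. Therefore 2 | h(m+1).
By induction, the statement is established for all r ≥ 1.
Therefore the largest such d is 2.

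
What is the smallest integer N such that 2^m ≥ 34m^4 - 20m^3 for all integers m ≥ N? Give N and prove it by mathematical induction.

At m = 23: 8388608 < 9271254, so the inequality fails and N ≥ 24. We prove 2^m ≥ 34m^4 - 20m^3 for all m ≥ 24.
Base case (m = 24): 2^m = 16777216 and 34m^4 - 20m^3 = 11003904, so 16777216 ≥ 11003904.
Suppose the result is true for m = p, so 2^p ≥ 34p^4 - 20p^3.
Then 2^(p + 1) = 2·(2^p) ≥ 2·(34p^4 - 20p^3).
Also, for p ≥ 24 we have 2·(34p^4 - 20p^3) ≥ 34(p+1)^4 - 20(p+1)^3, since 2·(34p^4 - 20p^3) − (34(p+1)^4 - 20(p+1)^3) = 34p^4 - 156p^3 - 144p^2 - 76p - 14, which is nonnegative for all p ≥ 24.
Combining, 2^(p + 1) ≥ 34(p+1)^4 - 20(p+1)^3.
This completes the induction.
Hence the smallest such N is 24.

N = 24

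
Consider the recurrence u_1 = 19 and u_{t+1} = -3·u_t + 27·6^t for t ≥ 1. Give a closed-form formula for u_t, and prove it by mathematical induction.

Computing the first terms: u_1 = 19, u_2 = 105, u_3 = 657. This suggests u_t = (-3)^(t - 1) + 3·6^t.
For the base case t = 1: the formula gives 19 = 19 = u_1.
Suppose the result is true for t = m, so u_m = (-3)^(m - 1) + 3·6^m.
Then u_{m+1} = -3·u_m + 27·6^m = -3·((-3)^(m - 1) + 3·6^m) + 27·6^m = (-3)^m + 3·6^(m + 1) = (-3)^((m+1) - 1) + 3·6^(m+1),
which is the claimed formula at t = m+1.
Hence, by induction on t, the claim holds for every t ≥ 1.

u_t = (-3)^(t - 1) + 3·6^t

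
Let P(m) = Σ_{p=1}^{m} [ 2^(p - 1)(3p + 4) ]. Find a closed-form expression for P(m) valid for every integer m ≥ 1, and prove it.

P(m) = 2^m(3m + 1) - 1

We claim P(m) = 2^m(3m + 1) - 1 for all m ≥ 1.
Base step (m = 1): P(1) = 7, and the closed form gives 7. They agree.
For the inductive step, assume it holds for an arbitrary p ≥ 1, so P(p) = 2^p(3p + 1) - 1.
Then P(p+1) = P(p) + (2^p(3p + 7)) = (2^p(3p + 1) - 1) + (2^p(3p + 7)).
Simplifying, P(p+1) = 6·2^p·p + 8·2^p - 1 = 2^(p+1)(3(p+1) + 1) - 1,
which is the closed form with m = p+1.
Hence, by induction on m, the claim holds for every m ≥ 1.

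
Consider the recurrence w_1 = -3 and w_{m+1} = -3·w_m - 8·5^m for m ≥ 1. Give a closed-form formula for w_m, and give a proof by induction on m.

w_m = 2(-3)^(m - 1) - 5^m

Computing the first terms: w_1 = -3, w_2 = -31, w_3 = -107. This suggests w_m = 2(-3)^(m - 1) - 5^m.
Base step (m = 1): the formula gives -3 = -3 = w_1.
Suppose the result is true for m = j, so w_j = 2(-3)^(j - 1) - 5^j.
Then w_{j+1} = -3·w_j - 8·5^j = -3·(2(-3)^(j - 1) - 5^j) - 8·5^j = 2(-3)^j - 5^(j + 1) = 2(-3)^((j+1) - 1) - 5^(j+1),
which is the claimed formula at m = j+1.
By the principle of mathematical induction, the result holds for all m ≥ 1.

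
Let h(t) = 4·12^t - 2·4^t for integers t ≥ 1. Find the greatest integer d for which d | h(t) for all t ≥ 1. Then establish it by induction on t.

d = 8

Computing the first values: h(1) = 40 and h(2) = 544; gcd(40, 544) = 8, so d ≤ 8.
We prove 8 | 4·12^t - 2·4^t for all t ≥ 1 by induction on t.
Base step (t = 1): h(1) = 40 = 8·(5), so 8 | h(1).
Inductive step: assume the claim holds for t = i, i.e. 8 | h(i). Then
h(i+1) − 12·h(i) = (4·12^(i+1) - 2·4^(i+1)) − 12·(4·12^i - 2·4^i) = (-2)·4^i·(4 − 12) = (16)·4^i. Since 8 | h(i) by the inductive hypothesis, 8 | 12·h(i); and 8 | 16 since 16 = 8·2. Therefore 8 | h(i+1).
Hence, by induction on t, the claim holds for every t ≥ 1.
Therefore the largest such d is 8.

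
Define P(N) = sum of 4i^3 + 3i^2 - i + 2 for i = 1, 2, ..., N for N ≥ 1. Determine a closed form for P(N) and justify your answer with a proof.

P(N) = N(N^3 + 3N^2 + 2N + 2)

We claim P(N) = N(N^3 + 3N^2 + 2N + 2) for all N ≥ 1.
For the base case N = 1: P(1) = 8, and the closed form gives 8. They agree.
Inductive step: assume the claim holds for N = i, so P(i) = i(i^3 + 3i^2 + 2i + 2).
Then P(i+1) = P(i) + (4i^3 + 15i^2 + 17i + 8) = (i(i^3 + 3i^2 + 2i + 2)) + (4i^3 + 15i^2 + 17i + 8).
Simplifying, P(i+1) = (i + 1)(i^3 + 6i^2 + 11i + 8) = (i+1)((i+1)^3 + 3(i+1)^2 + 2(i+1) + 2),
which is the closed form with N = i+1.
By induction, the statement is established for all N ≥ 1.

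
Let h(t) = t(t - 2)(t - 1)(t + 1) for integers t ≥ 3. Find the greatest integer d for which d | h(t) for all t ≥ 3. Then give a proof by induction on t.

d = 24

Computing the first values: h(3) = 24 and h(4) = 120; gcd(24, 120) = 24, so d ≤ 24.
We prove 24 | t(t - 2)(t - 1)(t + 1) for all t ≥ 3 by induction on t.
Base case (t = 3): h(3) = 24 = 24·(1), so 24 | h(3).
Suppose the result is true for t = k, i.e. 24 | h(k). Then
h(k+1) − h(k) = (k-1)·k·(k+1)·(k+2) − (k-2)·(k-1)·k·(k+1) = (k-1)·k·(k+1)·[(k+2) − (k-2)] = 4·(k-1)·k·(k+1). The product of 3 consecutive integers is divisible by (3)! = 6, so h(k+1) − h(k) is divisible by 4·6 = 24. By the inductive hypothesis 24 | h(k), hence 24 | h(k+1).
By induction, the statement is established for all t ≥ 3.
Therefore the largest such d is 24.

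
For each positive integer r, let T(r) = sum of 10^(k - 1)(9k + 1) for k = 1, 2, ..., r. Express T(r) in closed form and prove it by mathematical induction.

T(r) = 10^r·r

We claim T(r) = 10^r·r for all r ≥ 1.
Base step (r = 1): T(1) = 10, and the closed form gives 10. They agree.
Inductive step: suppose the statement holds for some k ≥ 1, so T(k) = 10^k·k.
Then T(k+1) = T(k) + (10^k(9k + 10)) = (10^k·k) + (10^k(9k + 10)).
Simplifying, T(k+1) = 10^(k + 1)(k + 1) = 10^(k+1)·(k+1),
which is the closed form with r = k+1.
By the principle of mathematical induction, the result holds for all r ≥ 1.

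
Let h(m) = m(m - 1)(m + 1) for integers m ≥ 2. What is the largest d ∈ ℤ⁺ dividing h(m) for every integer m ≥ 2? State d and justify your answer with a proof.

Computing the first values: h(2) = 6 and h(3) = 24; gcd(6, 24) = 6, so d ≤ 6.
We prove 6 | m(m - 1)(m + 1) for all m ≥ 2 by induction on m.
When m = 2: h(2) = 6 = 6·(1), so 6 | h(2).
Inductive step: suppose the statement holds for some j ≥ 2, i.e. 6 | h(j). Then
h(j+1) − h(j) = j·(j+1)·(j+2) − (j-1)·j·(j+1) = j·(j+1)·[(j+2) − (j-1)] = 3·j·(j+1). The product of 2 consecutive integers is divisible by (2)! = 2, so h(j+1) − h(j) is divisible by 3·2 = 6. By the inductive hypothesis 6 | h(j), hence 6 | h(j+1).
This completes the induction.
Therefore the largest such d is 6.

d = 6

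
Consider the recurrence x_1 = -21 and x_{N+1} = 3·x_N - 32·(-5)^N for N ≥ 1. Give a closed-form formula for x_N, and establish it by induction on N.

Computing the first terms: x_1 = -21, x_2 = 97, x_3 = -509. This suggests x_N = 4(-5)^N - 3^(N - 1).
Base step (N = 1): the formula gives -21 = -21 = x_1.
For the inductive step, assume it holds for an arbitrary r ≥ 1, so x_r = 4(-5)^r - 3^(r - 1).
Then x_{r+1} = 3·x_r - 32·(-5)^r = 3·(4(-5)^r - 3^(r - 1)) - 32·(-5)^r = 4(-5)^(r + 1) - 3^r = 4(-5)^(r+1) - 3^((r+1) - 1),
which is the claimed formula at N = r+1.
Hence, by induction on N, the claim holds for every N ≥ 1.

x_N = 4(-5)^N - 3^(N - 1)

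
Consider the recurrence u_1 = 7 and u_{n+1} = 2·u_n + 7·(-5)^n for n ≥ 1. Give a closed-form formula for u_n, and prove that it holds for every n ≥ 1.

u_n = -(-5)^n + 2^n

Computing the first terms: u_1 = 7, u_2 = -21, u_3 = 133. This suggests u_n = -(-5)^n + 2^n.
When n = 1: the formula gives 7 = 7 = u_1.
Suppose the result is true for n = j, so u_j = -(-5)^j + 2^j.
Then u_{j+1} = 2·u_j + 7·(-5)^j = 2·(-(-5)^j + 2^j) + 7·(-5)^j = -(-5)^(j + 1) + 2^(j + 1),
which is the claimed formula at n = j+1.
By the principle of mathematical induction, the result holds for all n ≥ 1.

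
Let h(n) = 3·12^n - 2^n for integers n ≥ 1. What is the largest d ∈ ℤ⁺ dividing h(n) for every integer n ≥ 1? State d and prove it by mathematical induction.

Computing the first values: h(1) = 34 and h(2) = 428; gcd(34, 428) = 2, so d ≤ 2.
We prove 2 | 3·12^n - 2^n for all n ≥ 1 by induction on n.
When n = 1: h(1) = 34 = 2·(17), so 2 | h(1).
Suppose the result is true for n = k, i.e. 2 | h(k). Then
h(k+1) − 12·h(k) = (3·12^(k+1) - 2^(k+1)) − 12·(3·12^k - 2^k) = (-1)·2^k·(2 − 12) = (10)·2^k. Since 2 | h(k) by the inductive hypothesis, 2 | 12·h(k); and 2 | 10 since 10 = 2·5. Therefore 2 | h(k+1).
Hence, by induction on n, the claim holds for every n ≥ 1.
Therefore the largest such d is 2.

d = 2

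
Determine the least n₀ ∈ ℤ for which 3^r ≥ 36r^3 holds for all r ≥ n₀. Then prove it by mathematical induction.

n₀ = 10

At r = 9: 19683 < 26244, so the inequality fails and n₀ ≥ 10. We prove 3^r ≥ 36r^3 for all r ≥ 10.
When r = 10: 3^r = 59049 and 36r^3 = 36000, so 59049 ≥ 36000.
Suppose the result is true for r = k, so 3^k ≥ 36k^3.
Then 3^(k + 1) = 3·(3^k) ≥ 3·(36k^3).
Also, for k ≥ 10 we have 3·(36k^3) ≥ 36(k+1)^3, since 3 ≥ (1 + 1/k)^3 for all k ≥ 10.
Combining, 3^(k + 1) ≥ 36(k+1)^3.
This completes the induction.
Hence the smallest such n₀ is 10.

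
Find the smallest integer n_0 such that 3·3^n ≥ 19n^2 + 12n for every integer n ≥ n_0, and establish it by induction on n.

n_0 = 5

At n = 4: 243 < 352, so the inequality fails and n_0 ≥ 5. We prove 3·3^n ≥ 19n^2 + 12n for all n ≥ 5.
Base step (n = 5): 3·3^n = 729 and 19n^2 + 12n = 535, so 729 ≥ 535.
Inductive step: assume the claim holds for n = i, so 3·3^i ≥ 19i^2 + 12i.
Then 3·3^(i + 1) = 3·(3·3^i) ≥ 3·(19i^2 + 12i).
Also, for i ≥ 5 we have 3·(19i^2 + 12i) ≥ 19(i+1)^2 + 12(i+1), since 3·(19i^2 + 12i) − (19(i+1)^2 + 12(i+1)) = 38i^2 - 14i - 31, which is nonnegative for all i ≥ 5.
Combining, 3·3^(i + 1) ≥ 19(i+1)^2 + 12(i+1).
This completes the induction.
Hence the smallest such n_0 is 5.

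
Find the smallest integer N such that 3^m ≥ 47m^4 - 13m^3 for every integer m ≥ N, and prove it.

N = 13

At m = 12: 531441 < 952128, so the inequality fails and N ≥ 13. We prove 3^m ≥ 47m^4 - 13m^3 for all m ≥ 13.
When m = 13: 3^m = 1594323 and 47m^4 - 13m^3 = 1313806, so 1594323 ≥ 1313806.
Suppose the result is true for m = i, so 3^i ≥ 47i^4 - 13i^3.
Then 3^(i + 1) = 3·(3^i) ≥ 3·(47i^4 - 13i^3).
Also, for i ≥ 13 we have 3·(47i^4 - 13i^3) ≥ 47(i+1)^4 - 13(i+1)^3, since 3·(47i^4 - 13i^3) − (47(i+1)^4 - 13(i+1)^3) = 94i^4 - 214i^3 - 243i^2 - 149i - 34, which is nonnegative for all i ≥ 13.
Combining, 3^(i + 1) ≥ 47(i+1)^4 - 13(i+1)^3.
By induction, the statement is established for all m ≥ 13.
Hence the smallest such N is 13.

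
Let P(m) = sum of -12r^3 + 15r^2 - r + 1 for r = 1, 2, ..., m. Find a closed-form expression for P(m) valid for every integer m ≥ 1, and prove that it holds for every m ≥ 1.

P(m) = -m(3m^3 + m^2 - 4m - 3)

We claim P(m) = -m(3m^3 + m^2 - 4m - 3) for all m ≥ 1.
When m = 1: P(1) = 3, and the closed form gives 3. They agree.
Suppose the result is true for m = r, so P(r) = r(-3r^3 - r^2 + 4r + 3).
Then P(r+1) = P(r) + (-r - 12(r + 1)^3 + 15(r + 1)^2) = (r(-3r^3 - r^2 + 4r + 3)) + (-r - 12(r + 1)^3 + 15(r + 1)^2).
Simplifying, P(r+1) = -(r + 1)(3r^3 + 10r^2 + 7r - 3) = -(r+1)(3(r+1)^3 + (r+1)^2 - 4(r+1) - 3),
which is the closed form with m = r+1.
By the principle of mathematical induction, the result holds for all m ≥ 1.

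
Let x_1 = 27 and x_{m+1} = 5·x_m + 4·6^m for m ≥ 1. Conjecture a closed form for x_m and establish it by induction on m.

x_m = 3·5^(m - 1) + 4·6^m

Computing the first terms: x_1 = 27, x_2 = 159, x_3 = 939. This suggests x_m = 3·5^(m - 1) + 4·6^m.
For the base case m = 1: the formula gives 27 = 27 = x_1.
Inductive step: suppose the statement holds for some k ≥ 1, so x_k = 3·5^(k - 1) + 4·6^k.
Then x_{k+1} = 5·x_k + 4·6^k = 5·(3·5^(k - 1) + 4·6^k) + 4·6^k = 3·5^k + 4·6^(k + 1) = 3·5^((k+1) - 1) + 4·6^(k+1),
which is the claimed formula at m = k+1.
By the principle of mathematical induction, the result holds for all m ≥ 1.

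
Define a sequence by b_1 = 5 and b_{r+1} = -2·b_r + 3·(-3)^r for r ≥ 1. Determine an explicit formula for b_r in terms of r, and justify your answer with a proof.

b_r = -(-2)^(r + 1) + (-3)^(r + 1)

Computing the first terms: b_1 = 5, b_2 = -19, b_3 = 65. This suggests b_r = -(-2)^(r + 1) + (-3)^(r + 1).
For the base case r = 1: the formula gives 5 = 5 = b_1.
Inductive step: assume the claim holds for r = i, so b_i = -(-2)^(i + 1) + (-3)^(i + 1).
Then b_{i+1} = -2·b_i + 3·(-3)^i = -2·(-(-2)^(i + 1) + (-3)^(i + 1)) + 3·(-3)^i = -(-2)^(i + 2) + (-3)^(i + 2) = -(-2)^((i+1) + 1) + (-3)^((i+1) + 1),
which is the claimed formula at r = i+1.
Hence, by induction on r, the claim holds for every r ≥ 1.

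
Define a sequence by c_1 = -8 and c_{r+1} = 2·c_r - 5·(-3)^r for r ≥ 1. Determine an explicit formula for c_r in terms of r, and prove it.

c_r = (-3)^r - 5·2^(r - 1)

Computing the first terms: c_1 = -8, c_2 = -1, c_3 = -47. This suggests c_r = (-3)^r - 5·2^(r - 1).
Base step (r = 1): the formula gives -8 = -8 = c_1.
For the inductive step, assume it holds for an arbitrary p ≥ 1, so c_p = (-3)^p - 5·2^(p - 1).
Then c_{p+1} = 2·c_p - 5·(-3)^p = 2·((-3)^p - 5·2^(p - 1)) - 5·(-3)^p = (-3)^(p + 1) - 5·2^p = (-3)^(p+1) - 5·2^((p+1) - 1),
which is the claimed formula at r = p+1.
This completes the induction.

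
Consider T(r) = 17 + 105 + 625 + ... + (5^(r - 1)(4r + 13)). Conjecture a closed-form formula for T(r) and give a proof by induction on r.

T(r) = 5^r(r + 3) - 3

We claim T(r) = 5^r(r + 3) - 3 for all r ≥ 1.
Base step (r = 1): T(1) = 17, and the closed form gives 17. They agree.
Inductive step: assume the claim holds for r = m, so T(m) = 5^m(m + 3) - 3.
Then T(m+1) = T(m) + (5^m(4m + 17)) = (5^m(m + 3) - 3) + (5^m(4m + 17)).
Simplifying, T(m+1) = 5·5^m·m + 20·5^m - 3 = 5^(m+1)((m+1) + 3) - 3,
which is the closed form with r = m+1.
By induction, the statement is established for all r ≥ 1.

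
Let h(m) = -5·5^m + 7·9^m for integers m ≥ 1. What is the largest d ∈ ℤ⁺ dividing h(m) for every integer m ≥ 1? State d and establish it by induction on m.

Computing the first values: h(1) = 38 and h(2) = 442; gcd(38, 442) = 2, so d ≤ 2.
We prove 2 | -5·5^m + 7·9^m for all m ≥ 1 by induction on m.
When m = 1: h(1) = 38 = 2·(19), so 2 | h(1).
For the inductive step, assume it holds for an arbitrary k ≥ 1, i.e. 2 | h(k). Then
h(k+1) − 9·h(k) = (-5·5^(k+1) + 7·9^(k+1)) − 9·(-5·5^k + 7·9^k) = (-5)·5^k·(5 − 9) = (20)·5^k. Since 2 | h(k) by the inductive hypothesis, 2 | 9·h(k); and 2 | 20 since 20 = 2·10. Therefore 2 | h(k+1).
By induction, the statement is established for all m ≥ 1.
Therefore the largest such d is 2.

d = 2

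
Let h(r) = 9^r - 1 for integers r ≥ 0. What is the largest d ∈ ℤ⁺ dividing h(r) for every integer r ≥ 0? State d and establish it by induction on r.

Computing the first values: h(0) = 0 and h(1) = 8; gcd(0, 8) = 8, so d ≤ 8.
We prove 8 | 9^r - 1 for all r ≥ 0 by induction on r.
When r = 0: h(0) = 0 = 8·(0), so 8 | h(0).
Suppose the result is true for r = j, i.e. 8 | h(j). Then
h(j+1) = 9^(j+1) - 1 = 9·(9^j - 1) + 8 = 9·h(j) + 8. The first term is divisible by 8 by the inductive hypothesis, and 8 is divisible by 8. Hence 8 | h(j+1).
Hence, by induction on r, the claim holds for every r ≥ 0.
Therefore the largest such d is 8.

d = 8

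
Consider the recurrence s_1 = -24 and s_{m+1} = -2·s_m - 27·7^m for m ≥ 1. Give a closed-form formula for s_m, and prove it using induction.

Computing the first terms: s_1 = -24, s_2 = -141, s_3 = -1041. This suggests s_m = -3(-2)^(m - 1) - 3·7^m.
Base case (m = 1): the formula gives -24 = -24 = s_1.
Suppose the result is true for m = k, so s_k = -3(-2)^(k - 1) - 3·7^k.
Then s_{k+1} = -2·s_k - 27·7^k = -2·(-3(-2)^(k - 1) - 3·7^k) - 27·7^k = -3(-2)^k - 3·7^(k + 1) = -3(-2)^((k+1) - 1) - 3·7^(k+1),
which is the claimed formula at m = k+1.
Hence, by induction on m, the claim holds for every m ≥ 1.

s_m = -3(-2)^(m - 1) - 3·7^m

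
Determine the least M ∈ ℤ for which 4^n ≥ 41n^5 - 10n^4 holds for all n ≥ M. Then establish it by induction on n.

M = 12

At n = 11: 4194304 < 6456681, so the inequality fails and M ≥ 12. We prove 4^n ≥ 41n^5 - 10n^4 for all n ≥ 12.
For the base case n = 12: 4^n = 16777216 and 41n^5 - 10n^4 = 9994752, so 16777216 ≥ 9994752.
Inductive step: suppose the statement holds for some r ≥ 12, so 4^r ≥ 41r^5 - 10r^4.
Then 4^(r + 1) = 4·(4^r) ≥ 4·(41r^5 - 10r^4).
Also, for r ≥ 12 we have 4·(41r^5 - 10r^4) ≥ 41(r+1)^5 - 10(r+1)^4, since 4·(41r^5 - 10r^4) − (41(r+1)^5 - 10(r+1)^4) = 123r^5 - 235r^4 - 370r^3 - 350r^2 - 165r - 31, which is nonnegative for all r ≥ 12.
Combining, 4^(r + 1) ≥ 41(r+1)^5 - 10(r+1)^4.
By the principle of mathematical induction, the result holds for all n ≥ 12.
Hence the smallest such M is 12.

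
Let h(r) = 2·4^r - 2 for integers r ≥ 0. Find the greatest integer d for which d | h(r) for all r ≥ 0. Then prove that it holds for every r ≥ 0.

d = 6

Computing the first values: h(0) = 0 and h(1) = 6; gcd(0, 6) = 6, so d ≤ 6.
We prove 6 | 2·4^r - 2 for all r ≥ 0 by induction on r.
Base step (r = 0): h(0) = 0 = 6·(0), so 6 | h(0).
Inductive step: suppose the statement holds for some k ≥ 0, i.e. 6 | h(k). Then
h(k+1) = 2·4^(k+1) - 2 = 4·(2·4^k - 2) + 6 = 4·h(k) + 6. The first term is divisible by 6 by the inductive hypothesis, and 6 is divisible by 6. Hence 6 | h(k+1).
Hence, by induction on r, the claim holds for every r ≥ 0.
Therefore the largest such d is 6.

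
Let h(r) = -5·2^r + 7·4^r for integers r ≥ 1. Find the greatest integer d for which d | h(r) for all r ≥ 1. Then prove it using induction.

Computing the first values: h(1) = 18 and h(2) = 92; gcd(18, 92) = 2, so d ≤ 2.
We prove 2 | -5·2^r + 7·4^r for all r ≥ 1 by induction on r.
Base case (r = 1): h(1) = 18 = 2·(9), so 2 | h(1).
Inductive step: assume the claim holds for r = m, i.e. 2 | h(m). Then
h(m+1) − 4·h(m) = (-5·2^(m+1) + 7·4^(m+1)) − 4·(-5·2^m + 7·4^m) = (-5)·2^m·(2 − 4) = (10)·2^m. Since 2 | h(m) by the inductive hypothesis, 2 | 4·h(m); and 2 | 10 since 10 = 2·5. Therefore 2 | h(m+1).
By the principle of mathematical induction, the result holds for all r ≥ 1.
Therefore the largest such d is 2.

d = 2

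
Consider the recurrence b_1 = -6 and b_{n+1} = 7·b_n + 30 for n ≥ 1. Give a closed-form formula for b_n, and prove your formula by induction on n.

Computing the first terms: b_1 = -6, b_2 = -12, b_3 = -54. This suggests b_n = -7^(n - 1) - 5.
When n = 1: the formula gives -6 = -6 = b_1.
Inductive step: assume the claim holds for n = i, so b_i = -7^(i - 1) - 5.
Then b_{i+1} = 7·b_i + 30 = 7·(-7^(i - 1) - 5) + 30 = -7^i - 5 = -7^((i+1) - 1) - 5,
which is the claimed formula at n = i+1.
By the principle of mathematical induction, the result holds for all n ≥ 1.

b_n = -7^(n - 1) - 5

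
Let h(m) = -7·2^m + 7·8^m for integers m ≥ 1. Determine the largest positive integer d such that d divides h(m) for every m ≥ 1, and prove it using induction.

Computing the first values: h(1) = 42 and h(2) = 420; gcd(42, 420) = 42, so d ≤ 42.
We prove 42 | -7·2^m + 7·8^m for all m ≥ 1 by induction on m.
For the base case m = 1: h(1) = 42 = 42·(1), so 42 | h(1).
Suppose the result is true for m = k, i.e. 42 | h(k). Then
h(k+1) − 8·h(k) = (-7·2^(k+1) + 7·8^(k+1)) − 8·(-7·2^k + 7·8^k) = (-7)·2^k·(2 − 8) = (42)·2^k. Since 42 | h(k) by the inductive hypothesis, 42 | 8·h(k); and 42 | 42 since 42 = 42·1. Therefore 42 | h(k+1).
Hence, by induction on m, the claim holds for every m ≥ 1.
Therefore the largest such d is 42.

d = 42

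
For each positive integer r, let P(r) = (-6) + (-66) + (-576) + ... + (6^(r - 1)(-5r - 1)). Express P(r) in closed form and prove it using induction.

We claim P(r) = -6^r·r for all r ≥ 1.
Base step (r = 1): P(1) = -6, and the closed form gives -6. They agree.
Suppose the result is true for r = m, so P(m) = -6^m·m.
Then P(m+1) = P(m) + (6^m(-5m - 6)) = (-6^m·m) + (6^m(-5m - 6)).
Simplifying, P(m+1) = 6^(m + 1)(-m - 1) = -6^(m+1)·(m+1),
which is the closed form with r = m+1.
By the principle of mathematical induction, the result holds for all r ≥ 1.

P(r) = -6^r·r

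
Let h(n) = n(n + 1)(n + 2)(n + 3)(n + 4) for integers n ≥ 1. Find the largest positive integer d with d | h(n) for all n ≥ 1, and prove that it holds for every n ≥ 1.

d = 120

Computing the first values: h(1) = 120 and h(2) = 720; gcd(120, 720) = 120, so d ≤ 120.
We prove 120 | n(n + 1)(n + 2)(n + 3)(n + 4) for all n ≥ 1 by induction on n.
When n = 1: h(1) = 120 = 120·(1), so 120 | h(1).
Inductive step: assume the claim holds for n = m, i.e. 120 | h(m). Then
h(m+1) − h(m) = (m+1)·(m+2)·(m+3)·(m+4)·(m+5) − m·(m+1)·(m+2)·(m+3)·(m+4) = (m+1)·(m+2)·(m+3)·(m+4)·[(m+5) − m] = 5·(m+1)·(m+2)·(m+3)·(m+4). The product of 4 consecutive integers is divisible by (4)! = 24, so h(m+1) − h(m) is divisible by 5·24 = 120. By the inductive hypothesis 120 | h(m), hence 120 | h(m+1).
Hence, by induction on n, the claim holds for every n ≥ 1.
Therefore the largest such d is 120.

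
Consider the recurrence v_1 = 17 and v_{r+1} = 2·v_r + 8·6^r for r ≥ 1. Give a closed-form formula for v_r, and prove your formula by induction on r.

v_r = 5·2^(r - 1) + 2·6^r

Computing the first terms: v_1 = 17, v_2 = 82, v_3 = 452. This suggests v_r = 5·2^(r - 1) + 2·6^r.
Base step (r = 1): the formula gives 17 = 17 = v_1.
Inductive step: assume the claim holds for r = j, so v_j = 5·2^(j - 1) + 2·6^j.
Then v_{j+1} = 2·v_j + 8·6^j = 2·(5·2^(j - 1) + 2·6^j) + 8·6^j = 5·2^j + 2·6^(j + 1) = 5·2^((j+1) - 1) + 2·6^(j+1),
which is the claimed formula at r = j+1.
By induction, the statement is established for all r ≥ 1.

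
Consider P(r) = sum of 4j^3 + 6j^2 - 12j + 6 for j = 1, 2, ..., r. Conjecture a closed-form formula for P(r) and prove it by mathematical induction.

We claim P(r) = r(r^3 + 4r^2 - 2r + 1) for all r ≥ 1.
Base case (r = 1): P(1) = 4, and the closed form gives 4. They agree.
Inductive step: suppose the statement holds for some j ≥ 1, so P(j) = j(j^3 + 4j^2 - 2j + 1).
Then P(j+1) = P(j) + (4j^3 + 18j^2 + 12j + 4) = (j(j^3 + 4j^2 - 2j + 1)) + (4j^3 + 18j^2 + 12j + 4).
Simplifying, P(j+1) = (j + 1)(j^3 + 7j^2 + 9j + 4) = (j+1)((j+1)^3 + 4(j+1)^2 - 2(j+1) + 1),
which is the closed form with r = j+1.
By induction, the statement is established for all r ≥ 1.

P(r) = r(r^3 + 4r^2 - 2r + 1)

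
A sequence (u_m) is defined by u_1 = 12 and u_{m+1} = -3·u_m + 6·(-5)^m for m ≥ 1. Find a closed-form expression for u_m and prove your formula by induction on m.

u_m = (-3)^m - 3(-5)^m

Computing the first terms: u_1 = 12, u_2 = -66, u_3 = 348. This suggests u_m = (-3)^m - 3(-5)^m.
Base step (m = 1): the formula gives 12 = 12 = u_1.
For the inductive step, assume it holds for an arbitrary r ≥ 1, so u_r = (-3)^r - 3(-5)^r.
Then u_{r+1} = -3·u_r + 6·(-5)^r = -3·((-3)^r - 3(-5)^r) + 6·(-5)^r = (-3)^(r + 1) - 3(-5)^(r + 1),
which is the claimed formula at m = r+1.
Hence, by induction on m, the claim holds for every m ≥ 1.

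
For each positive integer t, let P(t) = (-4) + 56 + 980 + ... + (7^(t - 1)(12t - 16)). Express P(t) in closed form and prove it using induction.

We claim P(t) = 7^t(2t - 3) + 3 for all t ≥ 1.
Base case (t = 1): P(1) = -4, and the closed form gives -4. They agree.
Inductive step: assume the claim holds for t = p, so P(p) = 7^p(2p - 3) + 3.
Then P(p+1) = P(p) + (7^p(12p - 4)) = (7^p(2p - 3) + 3) + (7^p(12p - 4)).
Simplifying, P(p+1) = 14·7^p·p - 7·7^p + 3 = 7^(p+1)(2(p+1) - 3) + 3,
which is the closed form with t = p+1.
This completes the induction.

P(t) = 7^t(2t - 3) + 3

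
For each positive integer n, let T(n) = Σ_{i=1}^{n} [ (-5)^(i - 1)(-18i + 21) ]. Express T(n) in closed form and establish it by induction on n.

T(n) = 3(-5)^n(n - 1) + 3

We claim T(n) = 3(-5)^n(n - 1) + 3 for all n ≥ 1.
For the base case n = 1: T(1) = 3, and the closed form gives 3. They agree.
For the inductive step, assume it holds for an arbitrary i ≥ 1, so T(i) = 3(-5)^i(i - 1) + 3.
Then T(i+1) = T(i) + ((-5)^i(-18i + 3)) = (3(-5)^i(i - 1) + 3) + ((-5)^i(-18i + 3)).
Simplifying, T(i+1) = -15(-5)^i·i + 3 = 3(-5)^(i+1)((i+1) - 1) + 3,
which is the closed form with n = i+1.
By induction, the statement is established for all n ≥ 1.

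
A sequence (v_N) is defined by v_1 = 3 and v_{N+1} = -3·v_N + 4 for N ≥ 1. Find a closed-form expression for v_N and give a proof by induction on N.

v_N = 2(-3)^(N - 1) + 1

Computing the first terms: v_1 = 3, v_2 = -5, v_3 = 19. This suggests v_N = 2(-3)^(N - 1) + 1.
Base step (N = 1): the formula gives 3 = 3 = v_1.
Suppose the result is true for N = p, so v_p = 2(-3)^(p - 1) + 1.
Then v_{p+1} = -3·v_p + 4 = -3·(2(-3)^(p - 1) + 1) + 4 = 2(-3)^p + 1 = 2(-3)^((p+1) - 1) + 1,
which is the claimed formula at N = p+1.
This completes the induction.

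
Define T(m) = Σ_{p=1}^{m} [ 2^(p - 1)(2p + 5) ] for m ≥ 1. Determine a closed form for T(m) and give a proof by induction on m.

We claim T(m) = 2^m(2m + 3) - 3 for all m ≥ 1.
When m = 1: T(1) = 7, and the closed form gives 7. They agree.
For the inductive step, assume it holds for an arbitrary p ≥ 1, so T(p) = 2^p(2p + 3) - 3.
Then T(p+1) = T(p) + (2^p(2p + 7)) = (2^p(2p + 3) - 3) + (2^p(2p + 7)).
Simplifying, T(p+1) = 4·2^p·p + 10·2^p - 3 = 2^(p+1)(2(p+1) + 3) - 3,
which is the closed form with m = p+1.
By induction, the statement is established for all m ≥ 1.

T(m) = 2^m(2m + 3) - 3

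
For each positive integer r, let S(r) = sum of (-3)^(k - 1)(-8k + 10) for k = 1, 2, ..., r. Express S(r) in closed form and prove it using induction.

S(r) = 2(-3)^r(r - 1) + 2

We claim S(r) = 2(-3)^r(r - 1) + 2 for all r ≥ 1.
For the base case r = 1: S(1) = 2, and the closed form gives 2. They agree.
Inductive step: assume the claim holds for r = k, so S(k) = 2(-3)^k(k - 1) + 2.
Then S(k+1) = S(k) + ((-3)^k(-8k + 2)) = (2(-3)^k(k - 1) + 2) + ((-3)^k(-8k + 2)).
Simplifying, S(k+1) = -6(-3)^k·k + 2 = 2(-3)^(k+1)((k+1) - 1) + 2,
which is the closed form with r = k+1.
By the principle of mathematical induction, the result holds for all r ≥ 1.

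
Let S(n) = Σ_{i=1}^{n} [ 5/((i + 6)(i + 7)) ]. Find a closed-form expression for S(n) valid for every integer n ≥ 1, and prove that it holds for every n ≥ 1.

S(n) = 5n/(7(n + 7))

We claim S(n) = 5n/(7(n + 7)) for all n ≥ 1.
For the base case n = 1: S(1) = 5/56, and the closed form gives 5/56. They agree.
Suppose the result is true for n = i, so S(i) = 5i/(7(i + 7)).
Then S(i+1) = S(i) + (5/((i + 7)(i + 8))) = (5i/(7(i + 7))) + (5/((i + 7)(i + 8))).
Simplifying, S(i+1) = 5(i + 1)/(7(i + 8)) = 5(i+1)/(7((i+1) + 7)),
which is the closed form with n = i+1.
Hence, by induction on n, the claim holds for every n ≥ 1.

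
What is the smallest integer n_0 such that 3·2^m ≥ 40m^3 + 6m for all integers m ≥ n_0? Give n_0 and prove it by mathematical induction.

n_0 = 16

At m = 15: 98304 < 135090, so the inequality fails and n_0 ≥ 16. We prove 3·2^m ≥ 40m^3 + 6m for all m ≥ 16.
Base case (m = 16): 3·2^m = 196608 and 40m^3 + 6m = 163936, so 196608 ≥ 163936.
Inductive step: suppose the statement holds for some r ≥ 16, so 3·2^r ≥ 40r^3 + 6r.
Then 3·2^(r + 1) = 2·(3·2^r) ≥ 2·(40r^3 + 6r).
Also, for r ≥ 16 we have 2·(40r^3 + 6r) ≥ 40(r+1)^3 + 6(r+1), since 2·(40r^3 + 6r) − (40(r+1)^3 + 6(r+1)) = 40r^3 - 120r^2 - 114r - 46, which is nonnegative for all r ≥ 16.
Combining, 3·2^(r + 1) ≥ 40(r+1)^3 + 6(r+1).
By induction, the statement is established for all m ≥ 16.
Hence the smallest such n_0 is 16.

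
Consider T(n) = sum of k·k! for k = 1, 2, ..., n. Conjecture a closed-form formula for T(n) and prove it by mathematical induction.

T(n) = (n + 1)! - 1

We claim T(n) = (n + 1)! - 1 for all n ≥ 1.
For the base case n = 1: T(1) = 1, and the closed form gives 1. They agree.
For the inductive step, assume it holds for an arbitrary k ≥ 1, so T(k) = (k + 1)! - 1.
Then T(k+1) = T(k) + ((k + 1)(k + 1)!) = ((k + 1)! - 1) + ((k + 1)(k + 1)!).
Simplifying, T(k+1) = ((k+1) + 1)! - 1,
which is the closed form with n = k+1.
This completes the induction.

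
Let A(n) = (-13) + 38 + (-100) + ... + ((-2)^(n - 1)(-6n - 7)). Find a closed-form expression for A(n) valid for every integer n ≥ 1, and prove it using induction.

We claim A(n) = (-2)^n(2n + 3) - 3 for all n ≥ 1.
When n = 1: A(1) = -13, and the closed form gives -13. They agree.
Inductive step: assume the claim holds for n = p, so A(p) = (-2)^p(2p + 3) - 3.
Then A(p+1) = A(p) + ((-2)^p(-6p - 13)) = ((-2)^p(2p + 3) - 3) + ((-2)^p(-6p - 13)).
Simplifying, A(p+1) = -4(-2)^p·p - 10(-2)^p - 3 = (-2)^(p+1)(2(p+1) + 3) - 3,
which is the closed form with n = p+1.
This completes the induction.

A(n) = (-2)^n(2n + 3) - 3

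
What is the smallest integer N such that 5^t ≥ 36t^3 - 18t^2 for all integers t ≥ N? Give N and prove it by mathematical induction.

N = 6

At t = 5: 3125 < 4050, so the inequality fails and N ≥ 6. We prove 5^t ≥ 36t^3 - 18t^2 for all t ≥ 6.
For the base case t = 6: 5^t = 15625 and 36t^3 - 18t^2 = 7128, so 15625 ≥ 7128.
Suppose the result is true for t = r, so 5^r ≥ 36r^3 - 18r^2.
Then 5^(r + 1) = 5·(5^r) ≥ 5·(36r^3 - 18r^2).
Also, for r ≥ 6 we have 5·(36r^3 - 18r^2) ≥ 36(r+1)^3 - 18(r+1)^2, since 5·(36r^3 - 18r^2) − (36(r+1)^3 - 18(r+1)^2) = 144r^3 - 180r^2 - 72r - 18, which is nonnegative for all r ≥ 6.
Combining, 5^(r + 1) ≥ 36(r+1)^3 - 18(r+1)^2.
Hence, by induction on t, the claim holds for every t ≥ 6.
Hence the smallest such N is 6.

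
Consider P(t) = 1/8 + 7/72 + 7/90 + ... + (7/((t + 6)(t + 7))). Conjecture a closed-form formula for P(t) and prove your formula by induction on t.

P(t) = t/(t + 7)

We claim P(t) = t/(t + 7) for all t ≥ 1.
Base step (t = 1): P(1) = 1/8, and the closed form gives 1/8. They agree.
Inductive step: suppose the statement holds for some r ≥ 1, so P(r) = r/(r + 7).
Then P(r+1) = P(r) + (7/((r + 7)(r + 8))) = (r/(r + 7)) + (7/((r + 7)(r + 8))).
Simplifying, P(r+1) = (r + 1)/(r + 8) = (r+1)/((r+1) + 7),
which is the closed form with t = r+1.
Hence, by induction on t, the claim holds for every t ≥ 1.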